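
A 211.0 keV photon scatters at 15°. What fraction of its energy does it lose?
0.0139 (or 1.39%)

Calculate initial and final photon energies:

Initial: E₀ = 211.0 keV → λ₀ = 5.8760 pm
Compton shift: Δλ = 0.0827 pm
Final wavelength: λ' = 5.9587 pm
Final energy: E' = 208.0725 keV

Fractional energy loss:
(E₀ - E')/E₀ = (211.0000 - 208.0725)/211.0000
= 2.9275/211.0000
= 0.0139
= 1.39%

(Intermediate values are shown rounded; full precision is carried through to the final answer.)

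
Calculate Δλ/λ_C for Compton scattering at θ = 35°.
0.1808 λ_C

The Compton shift formula is:
Δλ = λ_C(1 - cos θ)

Dividing both sides by λ_C:
Δλ/λ_C = 1 - cos θ

For θ = 35°:
Δλ/λ_C = 1 - cos(35°)
Δλ/λ_C = 1 - 0.8192
Δλ/λ_C = 0.1808

This means the shift is 0.1808 × λ_C = 0.4388 pm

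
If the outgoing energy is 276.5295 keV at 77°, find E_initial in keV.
476.2999 keV

Convert final energy to wavelength (hc ≈ 1239.842 keV·pm):
λ' = hc/E' = 1239.842 / 276.5295 = 4.4836 pm

Calculate the Compton shift:
Δλ = λ_C(1 - cos(77°))
Δλ = 2.4263 × (1 - cos(77°))
Δλ = 1.8805 pm

Initial wavelength:
λ = λ' - Δλ = 4.4836 - 1.8805 = 2.6031 pm

Initial energy:
E = hc/λ = 1239.842 / 2.6031 = 476.2999 keV

(Intermediate values are shown rounded; full precision is carried through to the final answer.)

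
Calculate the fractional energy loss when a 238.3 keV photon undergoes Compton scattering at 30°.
0.0588 (or 5.88%)

Calculate initial and final photon energies:

Initial: E₀ = 238.3 keV → λ₀ = 5.2029 pm
Compton shift: Δλ = 0.3251 pm
Final wavelength: λ' = 5.5279 pm
Final energy: E' = 224.2870 keV

Fractional energy loss:
(E₀ - E')/E₀ = (238.3000 - 224.2870)/238.3000
= 14.0130/238.3000
= 0.0588
= 5.88%

(Intermediate values are shown rounded; full precision is carried through to the final answer.)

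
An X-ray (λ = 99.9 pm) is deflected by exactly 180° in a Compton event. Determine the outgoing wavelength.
104.7526 pm

Using the Compton formula: λ' = λ + λ_C(1 − cos θ)

For θ = 180°, cos θ = -1 (exact) = -1.0000, so:
1 − cos 180° = 1 − (-1) = 2.0000

Δλ = λ_C × 2.0000 = 2.4263 × 2.0000 = 4.8526 pm

λ' = 99.9 + 4.8526 = 104.7526 pm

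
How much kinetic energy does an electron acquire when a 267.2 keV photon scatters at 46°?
36.7881 keV

By energy conservation: K_e = E_initial - E_final

First find the scattered photon energy:
Initial wavelength: λ = hc/E = 4.6401 pm
Compton shift: Δλ = λ_C(1 - cos(46°)) = 0.7409 pm
Final wavelength: λ' = 4.6401 + 0.7409 = 5.3810 pm
Final photon energy: E' = hc/λ' = 230.4119 keV

Electron kinetic energy:
K_e = E - E' = 267.2000 - 230.4119 = 36.7881 keV

(Intermediate values are shown rounded; full precision is carried through to the final answer.)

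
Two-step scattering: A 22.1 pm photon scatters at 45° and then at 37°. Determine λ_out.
23.2992 pm

Apply Compton shift twice:

First scattering at θ₁ = 45°:
Δλ₁ = λ_C(1 - cos(45°))
Δλ₁ = 2.4263 × 0.2929
Δλ₁ = 0.7106 pm

After first scattering:
λ₁ = 22.1 + 0.7106 = 22.8106 pm

Second scattering at θ₂ = 37°:
Δλ₂ = λ_C(1 - cos(37°))
Δλ₂ = 2.4263 × 0.2014
Δλ₂ = 0.4886 pm

Final wavelength:
λ₂ = 22.8106 + 0.4886 = 23.2992 pm

Total shift: Δλ_total = 0.7106 + 0.4886 = 1.1992 pm

(Intermediate values are shown rounded; full precision is carried through to the final answer.)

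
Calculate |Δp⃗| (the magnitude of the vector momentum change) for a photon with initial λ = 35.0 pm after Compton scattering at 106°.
2.9025e-23 kg·m/s

Photon momentum magnitude is p = h/λ.

Initial momentum:
p₀ = h/λ = 6.6261e-34/3.5000e-11 = 1.8932e-23 kg·m/s

After scattering:
λ' = λ + Δλ = 35.0 + 3.0951 = 38.0951 pm
p' = h/λ' = 6.6261e-34/3.8095e-11 = 1.7394e-23 kg·m/s

Momentum is a vector; the scattered photon's direction makes angle θ = 106° with the incident direction. The magnitude of the vector change Δp⃗ = p⃗₀ − p⃗' is found from the law of cosines:
|Δp⃗|² = p₀² + p'² − 2p₀p'cos θ
|Δp⃗|² = (1.8932e-23)² + (1.7394e-23)² − 2·1.8932e-23·1.7394e-23·cos(106°)
|Δp⃗| = 2.9025e-23 kg·m/s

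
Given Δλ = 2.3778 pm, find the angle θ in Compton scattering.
88.85°

From the Compton formula Δλ = λ_C(1 - cos θ), we can solve for θ:

cos θ = 1 - Δλ/λ_C

Given:
- Δλ = 2.3778 pm
- λ_C = h/(m_e·c) ≈ 2.42631024 pm

cos θ = 1 - 2.3778/2.42631024
cos θ = 1 - 0.980007
cos θ = 0.019993

θ = arccos(0.019993)
θ = 88.85°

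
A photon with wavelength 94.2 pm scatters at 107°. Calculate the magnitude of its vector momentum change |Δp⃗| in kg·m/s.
1.1127e-23 kg·m/s

Photon momentum magnitude is p = h/λ.

Initial momentum:
p₀ = h/λ = 6.6261e-34/9.4200e-11 = 7.0340e-24 kg·m/s

After scattering:
λ' = λ + Δλ = 94.2 + 3.1357 = 97.3357 pm
p' = h/λ' = 6.6261e-34/9.7336e-11 = 6.8074e-24 kg·m/s

Momentum is a vector; the scattered photon's direction makes angle θ = 107° with the incident direction. The magnitude of the vector change Δp⃗ = p⃗₀ − p⃗' is found from the law of cosines:
|Δp⃗|² = p₀² + p'² − 2p₀p'cos θ
|Δp⃗|² = (7.0340e-24)² + (6.8074e-24)² − 2·7.0340e-24·6.8074e-24·cos(107°)
|Δp⃗| = 1.1127e-23 kg·m/s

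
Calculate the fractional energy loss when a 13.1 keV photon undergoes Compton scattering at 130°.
0.0404 (or 4.04%)

Calculate initial and final photon energies:

Initial: E₀ = 13.1 keV → λ₀ = 94.6444 pm
Compton shift: Δλ = 3.9859 pm
Final wavelength: λ' = 98.6303 pm
Final energy: E' = 12.5706 keV

Fractional energy loss:
(E₀ - E')/E₀ = (13.1000 - 12.5706)/13.1000
= 0.5294/13.1000
= 0.0404
= 4.04%

(Intermediate values are shown rounded; full precision is carried through to the final answer.)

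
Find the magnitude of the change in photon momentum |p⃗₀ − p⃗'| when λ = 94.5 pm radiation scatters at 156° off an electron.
1.3396e-23 kg·m/s

Photon momentum magnitude is p = h/λ.

Initial momentum:
p₀ = h/λ = 6.6261e-34/9.4500e-11 = 7.0117e-24 kg·m/s

After scattering:
λ' = λ + Δλ = 94.5 + 4.6429 = 99.1429 pm
p' = h/λ' = 6.6261e-34/9.9143e-11 = 6.6834e-24 kg·m/s

Momentum is a vector; the scattered photon's direction makes angle θ = 156° with the incident direction. The magnitude of the vector change Δp⃗ = p⃗₀ − p⃗' is found from the law of cosines:
|Δp⃗|² = p₀² + p'² − 2p₀p'cos θ
|Δp⃗|² = (7.0117e-24)² + (6.6834e-24)² − 2·7.0117e-24·6.6834e-24·cos(156°)
|Δp⃗| = 1.3396e-23 kg·m/s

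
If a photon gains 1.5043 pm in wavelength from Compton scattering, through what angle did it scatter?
67.67°

From the Compton formula Δλ = λ_C(1 - cos θ), we can solve for θ:

cos θ = 1 - Δλ/λ_C

Given:
- Δλ = 1.5043 pm
- λ_C = h/(m_e·c) ≈ 2.42631024 pm

cos θ = 1 - 1.5043/2.42631024
cos θ = 1 - 0.619995
cos θ = 0.380005

θ = arccos(0.380005)
θ = 67.67°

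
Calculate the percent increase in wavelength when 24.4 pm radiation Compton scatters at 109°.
13.1813%

Calculate the Compton shift:
Δλ = λ_C(1 - cos(109°))
Δλ = 2.4263 × (1 - cos(109°))
Δλ = 2.4263 × 1.3256
Δλ = 3.2162 pm

Percentage change:
(Δλ/λ₀) × 100 = (3.2162/24.4) × 100
= 13.1813%

(Intermediate values are shown rounded; full precision is carried through to the final answer.)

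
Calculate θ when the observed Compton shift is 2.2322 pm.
85.41°

From the Compton formula Δλ = λ_C(1 - cos θ), we can solve for θ:

cos θ = 1 - Δλ/λ_C

Given:
- Δλ = 2.2322 pm
- λ_C = h/(m_e·c) ≈ 2.42631024 pm

cos θ = 1 - 2.2322/2.42631024
cos θ = 1 - 0.919998
cos θ = 0.080002

θ = arccos(0.080002)
θ = 85.41°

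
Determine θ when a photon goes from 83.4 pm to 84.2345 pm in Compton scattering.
49.00°

First find the wavelength shift:
Δλ = λ' - λ = 84.2345 - 83.4 = 0.8345 pm

Using Δλ = λ_C(1 - cos θ), with λ_C = h/(m_e·c) ≈ 2.42631024 pm:
cos θ = 1 - Δλ/λ_C
cos θ = 1 - 0.8345/2.42631024
cos θ = 0.656062

θ = arccos(0.656062)
θ = 49.00°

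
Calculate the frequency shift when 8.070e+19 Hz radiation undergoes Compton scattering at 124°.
4.072e+19 Hz (decrease)

Convert frequency to wavelength (c = 299792458 m/s):
λ₀ = c/f₀ = 299792458/8.070e+19 = 3.7149003e-12 m = 3.7149 pm

Calculate Compton shift:
Δλ = λ_C(1 - cos(124°)) = 3.7831 pm

Final wavelength:
λ' = λ₀ + Δλ = 3.7149 + 3.7831 = 7.4980 pm

Final frequency:
f' = c/λ' = 299792458/7.4979860e-12 = 3.9983064e+19 Hz

Frequency shift (decrease):
Δf = f₀ - f' = 8.070e+19 - 3.9983064e+19 = 4.072e+19 Hz

(Intermediate values are shown rounded; full precision is carried through to the final answer.)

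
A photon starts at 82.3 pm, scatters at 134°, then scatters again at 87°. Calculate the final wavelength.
88.7111 pm

Apply Compton shift twice:

First scattering at θ₁ = 134°:
Δλ₁ = λ_C(1 - cos(134°))
Δλ₁ = 2.4263 × 1.6947
Δλ₁ = 4.1118 pm

After first scattering:
λ₁ = 82.3 + 4.1118 = 86.4118 pm

Second scattering at θ₂ = 87°:
Δλ₂ = λ_C(1 - cos(87°))
Δλ₂ = 2.4263 × 0.9477
Δλ₂ = 2.2993 pm

Final wavelength:
λ₂ = 86.4118 + 2.2993 = 88.7111 pm

Total shift: Δλ_total = 4.1118 + 2.2993 = 6.4111 pm

(Intermediate values are shown rounded; full precision is carried through to the final answer.)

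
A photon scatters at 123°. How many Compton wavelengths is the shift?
1.5446 λ_C

The Compton shift formula is:
Δλ = λ_C(1 - cos θ)

Dividing both sides by λ_C:
Δλ/λ_C = 1 - cos θ

For θ = 123°:
Δλ/λ_C = 1 - cos(123°)
Δλ/λ_C = 1 - -0.5446
Δλ/λ_C = 1.5446

This means the shift is 1.5446 × λ_C = 3.7478 pm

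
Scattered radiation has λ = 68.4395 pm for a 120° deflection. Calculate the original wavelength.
64.8000 pm

From λ' = λ + Δλ, we have λ = λ' - Δλ

First calculate the Compton shift:
Δλ = λ_C(1 - cos θ)
Δλ = 2.4263 × (1 - cos(120°))
Δλ = 2.4263 × 1.5000
Δλ = 3.6395 pm

Initial wavelength:
λ = λ' - Δλ
λ = 68.4395 - 3.6395
λ = 64.8000 pm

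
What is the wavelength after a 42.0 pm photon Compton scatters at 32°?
42.3687 pm

Using the Compton scattering formula:
λ' = λ + Δλ = λ + λ_C(1 - cos θ)

Given:
- Initial wavelength λ = 42.0 pm
- Scattering angle θ = 32°
- Compton wavelength λ_C ≈ 2.4263 pm

Calculate the shift:
Δλ = 2.4263 × (1 - cos(32°))
Δλ = 2.4263 × 0.1520
Δλ = 0.3687 pm

Final wavelength:
λ' = 42.0 + 0.3687 = 42.3687 pm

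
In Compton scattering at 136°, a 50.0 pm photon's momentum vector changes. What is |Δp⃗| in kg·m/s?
2.3631e-23 kg·m/s

Photon momentum magnitude is p = h/λ.

Initial momentum:
p₀ = h/λ = 6.6261e-34/5.0000e-11 = 1.3252e-23 kg·m/s

After scattering:
λ' = λ + Δλ = 50.0 + 4.1717 = 54.1717 pm
p' = h/λ' = 6.6261e-34/5.4172e-11 = 1.2232e-23 kg·m/s

Momentum is a vector; the scattered photon's direction makes angle θ = 136° with the incident direction. The magnitude of the vector change Δp⃗ = p⃗₀ − p⃗' is found from the law of cosines:
|Δp⃗|² = p₀² + p'² − 2p₀p'cos θ
|Δp⃗|² = (1.3252e-23)² + (1.2232e-23)² − 2·1.3252e-23·1.2232e-23·cos(136°)
|Δp⃗| = 2.3631e-23 kg·m/s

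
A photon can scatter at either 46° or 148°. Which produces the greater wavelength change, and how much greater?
148° produces the larger shift by a factor of 6.052

Calculate both shifts using Δλ = λ_C(1 - cos θ):

For θ₁ = 46°:
Δλ₁ = 2.4263 × (1 - cos(46°))
Δλ₁ = 2.4263 × 0.3053
Δλ₁ = 0.7409 pm

For θ₂ = 148°:
Δλ₂ = 2.4263 × (1 - cos(148°))
Δλ₂ = 2.4263 × 1.8480
Δλ₂ = 4.4839 pm

The 148° angle produces the larger shift.
Ratio: 4.4839/0.7409 = 6.052

(Intermediate values are shown rounded; full precision is carried through to the final answer.)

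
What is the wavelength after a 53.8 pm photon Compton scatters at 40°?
54.3676 pm

Using the Compton scattering formula:
λ' = λ + Δλ = λ + λ_C(1 - cos θ)

Given:
- Initial wavelength λ = 53.8 pm
- Scattering angle θ = 40°
- Compton wavelength λ_C ≈ 2.4263 pm

Calculate the shift:
Δλ = 2.4263 × (1 - cos(40°))
Δλ = 2.4263 × 0.2340
Δλ = 0.5676 pm

Final wavelength:
λ' = 53.8 + 0.5676 = 54.3676 pm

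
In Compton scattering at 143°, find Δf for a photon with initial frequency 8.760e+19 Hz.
4.910e+19 Hz (decrease)

Convert frequency to wavelength (c = 299792458 m/s):
λ₀ = c/f₀ = 299792458/8.760e+19 = 3.4222883e-12 m = 3.4223 pm

Calculate Compton shift:
Δλ = λ_C(1 - cos(143°)) = 4.3640 pm

Final wavelength:
λ' = λ₀ + Δλ = 3.4223 + 4.3640 = 7.7863 pm

Final frequency:
f' = c/λ' = 299792458/7.7863361e-12 = 3.8502378e+19 Hz

Frequency shift (decrease):
Δf = f₀ - f' = 8.760e+19 - 3.8502378e+19 = 4.910e+19 Hz

(Intermediate values are shown rounded; full precision is carried through to the final answer.)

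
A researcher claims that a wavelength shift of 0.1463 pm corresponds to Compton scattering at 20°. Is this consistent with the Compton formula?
Yes, consistent

Calculate the expected shift for θ = 20°:

Δλ_expected = λ_C(1 - cos(20°))
Δλ_expected = 2.4263 × (1 - cos(20°))
Δλ_expected = 2.4263 × 0.0603
Δλ_expected = 0.1463 pm

Given shift: 0.1463 pm
Expected shift: 0.1463 pm
Difference: 0.0000 pm

The values match. This is consistent with Compton scattering at the stated angle.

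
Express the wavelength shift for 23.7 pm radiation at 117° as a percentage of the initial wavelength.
14.8854%

Calculate the Compton shift:
Δλ = λ_C(1 - cos(117°))
Δλ = 2.4263 × (1 - cos(117°))
Δλ = 2.4263 × 1.4540
Δλ = 3.5278 pm

Percentage change:
(Δλ/λ₀) × 100 = (3.5278/23.7) × 100
= 14.8854%

(Intermediate values are shown rounded; full precision is carried through to the final answer.)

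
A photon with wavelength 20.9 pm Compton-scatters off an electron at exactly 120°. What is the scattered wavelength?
24.5395 pm

Using the Compton formula: λ' = λ + λ_C(1 − cos θ)

For θ = 120°, cos θ = -1/2 (exact) = -0.5000, so:
1 − cos 120° = 1 − (-1/2) = 1.5000

Δλ = λ_C × 1.5000 = 2.4263 × 1.5000 = 3.6395 pm

λ' = 20.9 + 3.6395 = 24.5395 pm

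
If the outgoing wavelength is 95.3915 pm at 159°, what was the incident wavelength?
90.7000 pm

From λ' = λ + Δλ, we have λ = λ' - Δλ

First calculate the Compton shift:
Δλ = λ_C(1 - cos θ)
Δλ = 2.4263 × (1 - cos(159°))
Δλ = 2.4263 × 1.9336
Δλ = 4.6915 pm

Initial wavelength:
λ = λ' - Δλ
λ = 95.3915 - 4.6915
λ = 90.7000 pm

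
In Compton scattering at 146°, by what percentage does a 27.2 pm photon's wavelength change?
16.3155%

Calculate the Compton shift:
Δλ = λ_C(1 - cos(146°))
Δλ = 2.4263 × (1 - cos(146°))
Δλ = 2.4263 × 1.8290
Δλ = 4.4378 pm

Percentage change:
(Δλ/λ₀) × 100 = (4.4378/27.2) × 100
= 16.3155%

(Intermediate values are shown rounded; full precision is carried through to the final answer.)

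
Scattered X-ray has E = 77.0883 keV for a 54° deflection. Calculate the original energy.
82.2000 keV

Convert final energy to wavelength (hc ≈ 1239.842 keV·pm):
λ' = hc/E' = 1239.842 / 77.0883 = 16.0834 pm

Calculate the Compton shift:
Δλ = λ_C(1 - cos(54°))
Δλ = 2.4263 × (1 - cos(54°))
Δλ = 1.0002 pm

Initial wavelength:
λ = λ' - Δλ = 16.0834 - 1.0002 = 15.0832 pm

Initial energy:
E = hc/λ = 1239.842 / 15.0832 = 82.2000 keV

(Intermediate values are shown rounded; full precision is carried through to the final answer.)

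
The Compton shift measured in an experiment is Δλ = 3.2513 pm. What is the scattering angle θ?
109.88°

From the Compton formula Δλ = λ_C(1 - cos θ), we can solve for θ:

cos θ = 1 - Δλ/λ_C

Given:
- Δλ = 3.2513 pm
- λ_C = h/(m_e·c) ≈ 2.42631024 pm

cos θ = 1 - 3.2513/2.42631024
cos θ = 1 - 1.340018
cos θ = -0.340018

θ = arccos(-0.340018)
θ = 109.88°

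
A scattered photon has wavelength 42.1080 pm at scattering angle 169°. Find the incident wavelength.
37.3000 pm

From λ' = λ + Δλ, we have λ = λ' - Δλ

First calculate the Compton shift:
Δλ = λ_C(1 - cos θ)
Δλ = 2.4263 × (1 - cos(169°))
Δλ = 2.4263 × 1.9816
Δλ = 4.8080 pm

Initial wavelength:
λ = λ' - Δλ
λ = 42.1080 - 4.8080
λ = 37.3000 pm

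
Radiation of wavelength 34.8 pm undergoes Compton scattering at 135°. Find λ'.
38.9420 pm

Using the Compton formula: λ' = λ + λ_C(1 − cos θ)

For θ = 135°, cos θ = -√2/2 (exact) ≈ -0.7071, so:
1 − cos 135° = 1 − (-√2/2) ≈ 1.7071

Δλ = λ_C × 1.7071 = 2.4263 × 1.7071 = 4.1420 pm

λ' = 34.8 + 4.1420 = 38.9420 pm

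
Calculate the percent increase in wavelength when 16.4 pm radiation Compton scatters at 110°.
19.8546%

Calculate the Compton shift:
Δλ = λ_C(1 - cos(110°))
Δλ = 2.4263 × (1 - cos(110°))
Δλ = 2.4263 × 1.3420
Δλ = 3.2562 pm

Percentage change:
(Δλ/λ₀) × 100 = (3.2562/16.4) × 100
= 19.8546%

(Intermediate values are shown rounded; full precision is carried through to the final answer.)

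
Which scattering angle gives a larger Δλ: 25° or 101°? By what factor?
101° produces the larger shift by a factor of 12.710

Calculate both shifts using Δλ = λ_C(1 - cos θ):

For θ₁ = 25°:
Δλ₁ = 2.4263 × (1 - cos(25°))
Δλ₁ = 2.4263 × 0.0937
Δλ₁ = 0.2273 pm

For θ₂ = 101°:
Δλ₂ = 2.4263 × (1 - cos(101°))
Δλ₂ = 2.4263 × 1.1908
Δλ₂ = 2.8893 pm

The 101° angle produces the larger shift.
Ratio: 2.8893/0.2273 = 12.710

(Intermediate values are shown rounded; full precision is carried through to the final answer.)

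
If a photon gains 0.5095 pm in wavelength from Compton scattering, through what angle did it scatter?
37.81°

From the Compton formula Δλ = λ_C(1 - cos θ), we can solve for θ:

cos θ = 1 - Δλ/λ_C

Given:
- Δλ = 0.5095 pm
- λ_C = h/(m_e·c) ≈ 2.42631024 pm

cos θ = 1 - 0.5095/2.42631024
cos θ = 1 - 0.209990
cos θ = 0.790010

θ = arccos(0.790010)
θ = 37.81°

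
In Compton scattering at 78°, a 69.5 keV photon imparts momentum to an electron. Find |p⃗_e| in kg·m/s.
4.4565e-23 kg·m/s

The electron is initially at rest, so by conservation of momentum:
p⃗_e = p⃗₀ − p⃗'  (incident photon momentum minus scattered photon momentum)

Photon momentum magnitudes (p = h/λ = E/c):
λ₀ = hc/E₀ = 17.8395 pm → p₀ = h/λ₀ = 3.7143e-23 kg·m/s
Δλ = λ_C(1 − cos 78°) = 1.9219 pm
λ' = 19.7613 pm → p' = h/λ' = 3.3531e-23 kg·m/s

The scattered photon makes angle θ = 78° with the incident direction, so by the law of cosines:
|p⃗_e|² = p₀² + p'² − 2p₀p'cos θ
|p⃗_e|² = (3.7143e-23)² + (3.3531e-23)² − 2·3.7143e-23·3.3531e-23·cos(78°)
|p⃗_e| = 4.4565e-23 kg·m/s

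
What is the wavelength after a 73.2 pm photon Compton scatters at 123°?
76.9478 pm

Using the Compton scattering formula:
λ' = λ + Δλ = λ + λ_C(1 - cos θ)

Given:
- Initial wavelength λ = 73.2 pm
- Scattering angle θ = 123°
- Compton wavelength λ_C ≈ 2.4263 pm

Calculate the shift:
Δλ = 2.4263 × (1 - cos(123°))
Δλ = 2.4263 × 1.5446
Δλ = 3.7478 pm

Final wavelength:
λ' = 73.2 + 3.7478 = 76.9478 pm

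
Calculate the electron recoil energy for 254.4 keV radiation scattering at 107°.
99.5995 keV

By energy conservation: K_e = E_initial - E_final

First find the scattered photon energy:
Initial wavelength: λ = hc/E = 4.8736 pm
Compton shift: Δλ = λ_C(1 - cos(107°)) = 3.1357 pm
Final wavelength: λ' = 4.8736 + 3.1357 = 8.0093 pm
Final photon energy: E' = hc/λ' = 154.8005 keV

Electron kinetic energy:
K_e = E - E' = 254.4000 - 154.8005 = 99.5995 keV

(Intermediate values are shown rounded; full precision is carried through to the final answer.)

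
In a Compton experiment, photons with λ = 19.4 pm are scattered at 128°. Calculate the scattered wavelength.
23.3201 pm

Using the Compton scattering formula:
λ' = λ + Δλ = λ + λ_C(1 - cos θ)

Given:
- Initial wavelength λ = 19.4 pm
- Scattering angle θ = 128°
- Compton wavelength λ_C ≈ 2.4263 pm

Calculate the shift:
Δλ = 2.4263 × (1 - cos(128°))
Δλ = 2.4263 × 1.6157
Δλ = 3.9201 pm

Final wavelength:
λ' = 19.4 + 3.9201 = 23.3201 pm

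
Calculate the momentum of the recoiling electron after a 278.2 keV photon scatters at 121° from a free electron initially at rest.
2.0303e-22 kg·m/s

The electron is initially at rest, so by conservation of momentum:
p⃗_e = p⃗₀ − p⃗'  (incident photon momentum minus scattered photon momentum)

Photon momentum magnitudes (p = h/λ = E/c):
λ₀ = hc/E₀ = 4.4567 pm → p₀ = h/λ₀ = 1.4868e-22 kg·m/s
Δλ = λ_C(1 − cos 121°) = 3.6760 pm
λ' = 8.1326 pm → p' = h/λ' = 8.1475e-23 kg·m/s

The scattered photon makes angle θ = 121° with the incident direction, so by the law of cosines:
|p⃗_e|² = p₀² + p'² − 2p₀p'cos θ
|p⃗_e|² = (1.4868e-22)² + (8.1475e-23)² − 2·1.4868e-22·8.1475e-23·cos(121°)
|p⃗_e| = 2.0303e-22 kg·m/s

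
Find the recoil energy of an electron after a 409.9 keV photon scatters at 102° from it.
201.7160 keV

By energy conservation: K_e = E_initial - E_final

First find the scattered photon energy:
Initial wavelength: λ = hc/E = 3.0247 pm
Compton shift: Δλ = λ_C(1 - cos(102°)) = 2.9308 pm
Final wavelength: λ' = 3.0247 + 2.9308 = 5.9555 pm
Final photon energy: E' = hc/λ' = 208.1840 keV

Electron kinetic energy:
K_e = E - E' = 409.9000 - 208.1840 = 201.7160 keV

(Intermediate values are shown rounded; full precision is carried through to the final answer.)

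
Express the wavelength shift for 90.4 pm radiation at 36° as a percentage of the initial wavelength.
0.5126%

Calculate the Compton shift:
Δλ = λ_C(1 - cos(36°))
Δλ = 2.4263 × (1 - cos(36°))
Δλ = 2.4263 × 0.1910
Δλ = 0.4634 pm

Percentage change:
(Δλ/λ₀) × 100 = (0.4634/90.4) × 100
= 0.5126%

(Intermediate values are shown rounded; full precision is carried through to the final answer.)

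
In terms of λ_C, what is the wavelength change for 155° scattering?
1.9063 λ_C

The Compton shift formula is:
Δλ = λ_C(1 - cos θ)

Dividing both sides by λ_C:
Δλ/λ_C = 1 - cos θ

For θ = 155°:
Δλ/λ_C = 1 - cos(155°)
Δλ/λ_C = 1 - -0.9063
Δλ/λ_C = 1.9063

This means the shift is 1.9063 × λ_C = 4.6253 pm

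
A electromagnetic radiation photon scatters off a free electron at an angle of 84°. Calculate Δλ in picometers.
2.1727 pm

Using the Compton scattering formula:
Δλ = λ_C(1 - cos θ)

where λ_C = h/(m_e·c) ≈ 2.4263 pm is the Compton wavelength of an electron.

For θ = 84°:
cos(84°) = 0.1045
1 - cos(84°) = 0.8955

Δλ = 2.4263 × 0.8955
Δλ = 2.1727 pm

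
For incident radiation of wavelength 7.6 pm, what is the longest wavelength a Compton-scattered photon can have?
12.4526 pm (at θ = 180°)

The Compton shift is Δλ = λ_C(1 − cos θ).

Since cos θ ranges from −1 to 1, the factor (1 − cos θ) ranges from 0 to 2; the maximum shift occurs at θ = 180° (backscattering):
Δλ_max = 2λ_C = 2 × 2.4263 pm = 4.8526 pm

Maximum scattered wavelength:
λ'_max = λ₀ + Δλ_max = 7.6 + 4.8526 = 12.4526 pm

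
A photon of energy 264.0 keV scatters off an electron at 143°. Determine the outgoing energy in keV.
136.8416 keV

First convert energy to wavelength:
λ = hc/E, with hc ≈ 1239.842 keV·pm (i.e. 1239.842 eV·nm)

For E = 264.0 keV = 264000 eV:
λ = 1239.842 keV·pm / 264.0 keV
λ = 4.6964 pm

Calculate the Compton shift:
Δλ = λ_C(1 - cos(143°)) = 2.4263 × 1.7986
Δλ = 4.3640 pm

Final wavelength:
λ' = 4.6964 + 4.3640 = 9.0604 pm

Final energy:
E' = hc/λ' = 1239.842 / 9.0604 = 136.8416 keV

(Intermediate values are shown rounded; full precision is carried through to the final answer.)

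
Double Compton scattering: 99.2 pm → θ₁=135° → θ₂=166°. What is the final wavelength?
108.1225 pm

Apply Compton shift twice:

First scattering at θ₁ = 135°:
Δλ₁ = λ_C(1 - cos(135°))
Δλ₁ = 2.4263 × 1.7071
Δλ₁ = 4.1420 pm

After first scattering:
λ₁ = 99.2 + 4.1420 = 103.3420 pm

Second scattering at θ₂ = 166°:
Δλ₂ = λ_C(1 - cos(166°))
Δλ₂ = 2.4263 × 1.9703
Δλ₂ = 4.7805 pm

Final wavelength:
λ₂ = 103.3420 + 4.7805 = 108.1225 pm

Total shift: Δλ_total = 4.1420 + 4.7805 = 8.9225 pm

(Intermediate values are shown rounded; full precision is carried through to the final answer.)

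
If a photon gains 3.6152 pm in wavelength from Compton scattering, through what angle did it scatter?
119.34°

From the Compton formula Δλ = λ_C(1 - cos θ), we can solve for θ:

cos θ = 1 - Δλ/λ_C

Given:
- Δλ = 3.6152 pm
- λ_C = h/(m_e·c) ≈ 2.42631024 pm

cos θ = 1 - 3.6152/2.42631024
cos θ = 1 - 1.489999
cos θ = -0.489999

θ = arccos(-0.489999)
θ = 119.34°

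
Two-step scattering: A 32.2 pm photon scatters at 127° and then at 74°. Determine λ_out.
37.8440 pm

Apply Compton shift twice:

First scattering at θ₁ = 127°:
Δλ₁ = λ_C(1 - cos(127°))
Δλ₁ = 2.4263 × 1.6018
Δλ₁ = 3.8865 pm

After first scattering:
λ₁ = 32.2 + 3.8865 = 36.0865 pm

Second scattering at θ₂ = 74°:
Δλ₂ = λ_C(1 - cos(74°))
Δλ₂ = 2.4263 × 0.7244
Δλ₂ = 1.7575 pm

Final wavelength:
λ₂ = 36.0865 + 1.7575 = 37.8440 pm

Total shift: Δλ_total = 3.8865 + 1.7575 = 5.6440 pm

(Intermediate values are shown rounded; full precision is carried through to the final answer.)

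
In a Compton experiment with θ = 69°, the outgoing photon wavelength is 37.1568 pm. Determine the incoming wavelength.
35.6000 pm

From λ' = λ + Δλ, we have λ = λ' - Δλ

First calculate the Compton shift:
Δλ = λ_C(1 - cos θ)
Δλ = 2.4263 × (1 - cos(69°))
Δλ = 2.4263 × 0.6416
Δλ = 1.5568 pm

Initial wavelength:
λ = λ' - Δλ
λ = 37.1568 - 1.5568
λ = 35.6000 pm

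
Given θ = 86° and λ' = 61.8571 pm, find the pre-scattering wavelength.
59.6000 pm

From λ' = λ + Δλ, we have λ = λ' - Δλ

First calculate the Compton shift:
Δλ = λ_C(1 - cos θ)
Δλ = 2.4263 × (1 - cos(86°))
Δλ = 2.4263 × 0.9302
Δλ = 2.2571 pm

Initial wavelength:
λ = λ' - Δλ
λ = 61.8571 - 2.2571
λ = 59.6000 pm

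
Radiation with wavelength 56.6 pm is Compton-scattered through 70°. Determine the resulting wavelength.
58.1965 pm

Using the Compton scattering formula:
λ' = λ + Δλ = λ + λ_C(1 - cos θ)

Given:
- Initial wavelength λ = 56.6 pm
- Scattering angle θ = 70°
- Compton wavelength λ_C ≈ 2.4263 pm

Calculate the shift:
Δλ = 2.4263 × (1 - cos(70°))
Δλ = 2.4263 × 0.6580
Δλ = 1.5965 pm

Final wavelength:
λ' = 56.6 + 1.5965 = 58.1965 pm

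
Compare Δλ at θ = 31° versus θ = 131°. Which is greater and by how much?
131° produces the larger shift by a factor of 11.594

Calculate both shifts using Δλ = λ_C(1 - cos θ):

For θ₁ = 31°:
Δλ₁ = 2.4263 × (1 - cos(31°))
Δλ₁ = 2.4263 × 0.1428
Δλ₁ = 0.3466 pm

For θ₂ = 131°:
Δλ₂ = 2.4263 × (1 - cos(131°))
Δλ₂ = 2.4263 × 1.6561
Δλ₂ = 4.0181 pm

The 131° angle produces the larger shift.
Ratio: 4.0181/0.3466 = 11.594

(Intermediate values are shown rounded; full precision is carried through to the final answer.)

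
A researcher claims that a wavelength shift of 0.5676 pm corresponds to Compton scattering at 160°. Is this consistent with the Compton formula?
No, inconsistent

Calculate the expected shift for θ = 160°:

Δλ_expected = λ_C(1 - cos(160°))
Δλ_expected = 2.4263 × (1 - cos(160°))
Δλ_expected = 2.4263 × 1.9397
Δλ_expected = 4.7063 pm

Given shift: 0.5676 pm
Expected shift: 4.7063 pm
Difference: 4.1386 pm

The values do not match. The given shift corresponds to θ ≈ 40.0°, not 160°.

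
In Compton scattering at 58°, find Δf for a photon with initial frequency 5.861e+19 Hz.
1.069e+19 Hz (decrease)

Convert frequency to wavelength (c = 299792458 m/s):
λ₀ = c/f₀ = 299792458/5.861e+19 = 5.1150394e-12 m = 5.1150 pm

Calculate Compton shift:
Δλ = λ_C(1 - cos(58°)) = 1.1406 pm

Final wavelength:
λ' = λ₀ + Δλ = 5.1150 + 1.1406 = 6.2556 pm

Final frequency:
f' = c/λ' = 299792458/6.2556011e-12 = 4.7923845e+19 Hz

Frequency shift (decrease):
Δf = f₀ - f' = 5.861e+19 - 4.7923845e+19 = 1.069e+19 Hz

(Intermediate values are shown rounded; full precision is carried through to the final answer.)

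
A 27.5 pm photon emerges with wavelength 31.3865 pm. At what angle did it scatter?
127.00°

First find the wavelength shift:
Δλ = λ' - λ = 31.3865 - 27.5 = 3.8865 pm

Using Δλ = λ_C(1 - cos θ), with λ_C = h/(m_e·c) ≈ 2.42631024 pm:
cos θ = 1 - Δλ/λ_C
cos θ = 1 - 3.8865/2.42631024
cos θ = -0.601815

θ = arccos(-0.601815)
θ = 127.00°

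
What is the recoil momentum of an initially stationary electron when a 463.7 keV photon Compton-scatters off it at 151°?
3.3106e-22 kg·m/s

The electron is initially at rest, so by conservation of momentum:
p⃗_e = p⃗₀ − p⃗'  (incident photon momentum minus scattered photon momentum)

Photon momentum magnitudes (p = h/λ = E/c):
λ₀ = hc/E₀ = 2.6738 pm → p₀ = h/λ₀ = 2.4781e-22 kg·m/s
Δλ = λ_C(1 − cos 151°) = 4.5484 pm
λ' = 7.2222 pm → p' = h/λ' = 9.1746e-23 kg·m/s

The scattered photon makes angle θ = 151° with the incident direction, so by the law of cosines:
|p⃗_e|² = p₀² + p'² − 2p₀p'cos θ
|p⃗_e|² = (2.4781e-22)² + (9.1746e-23)² − 2·2.4781e-22·9.1746e-23·cos(151°)
|p⃗_e| = 3.3106e-22 kg·m/s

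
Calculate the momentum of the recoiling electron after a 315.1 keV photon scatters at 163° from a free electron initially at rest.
2.4242e-22 kg·m/s

The electron is initially at rest, so by conservation of momentum:
p⃗_e = p⃗₀ − p⃗'  (incident photon momentum minus scattered photon momentum)

Photon momentum magnitudes (p = h/λ = E/c):
λ₀ = hc/E₀ = 3.9348 pm → p₀ = h/λ₀ = 1.6840e-22 kg·m/s
Δλ = λ_C(1 − cos 163°) = 4.7466 pm
λ' = 8.6814 pm → p' = h/λ' = 7.6325e-23 kg·m/s

The scattered photon makes angle θ = 163° with the incident direction, so by the law of cosines:
|p⃗_e|² = p₀² + p'² − 2p₀p'cos θ
|p⃗_e|² = (1.6840e-22)² + (7.6325e-23)² − 2·1.6840e-22·7.6325e-23·cos(163°)
|p⃗_e| = 2.4242e-22 kg·m/s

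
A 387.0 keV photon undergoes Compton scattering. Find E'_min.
153.8963 keV (at θ = 180°)

The scattered photon has minimum energy when its wavelength is maximum, i.e., when the Compton shift Δλ = λ_C(1 − cos θ) is maximum. This occurs at θ = 180° (backscattering), giving Δλ_max = 2λ_C = 4.8526 pm.

Initial wavelength: λ₀ = hc/E₀ = 3.2037 pm
Maximum final wavelength: λ'_max = λ₀ + 2λ_C = 3.2037 + 4.8526 = 8.0563 pm
Minimum final energy: E'_min = hc/λ'_max = 153.8963 keV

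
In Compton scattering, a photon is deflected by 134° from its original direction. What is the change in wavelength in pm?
4.1118 pm

Using the Compton scattering formula:
Δλ = λ_C(1 - cos θ)

where λ_C = h/(m_e·c) ≈ 2.4263 pm is the Compton wavelength of an electron.

For θ = 134°:
cos(134°) = -0.6947
1 - cos(134°) = 1.6947

Δλ = 2.4263 × 1.6947
Δλ = 4.1118 pm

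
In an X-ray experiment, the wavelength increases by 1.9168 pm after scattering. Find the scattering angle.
77.88°

From the Compton formula Δλ = λ_C(1 - cos θ), we can solve for θ:

cos θ = 1 - Δλ/λ_C

Given:
- Δλ = 1.9168 pm
- λ_C = h/(m_e·c) ≈ 2.42631024 pm

cos θ = 1 - 1.9168/2.42631024
cos θ = 1 - 0.790006
cos θ = 0.209994

θ = arccos(0.209994)
θ = 77.88°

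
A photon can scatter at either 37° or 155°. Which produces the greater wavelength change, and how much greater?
155° produces the larger shift by a factor of 9.467

Calculate both shifts using Δλ = λ_C(1 - cos θ):

For θ₁ = 37°:
Δλ₁ = 2.4263 × (1 - cos(37°))
Δλ₁ = 2.4263 × 0.2014
Δλ₁ = 0.4886 pm

For θ₂ = 155°:
Δλ₂ = 2.4263 × (1 - cos(155°))
Δλ₂ = 2.4263 × 1.9063
Δλ₂ = 4.6253 pm

The 155° angle produces the larger shift.
Ratio: 4.6253/0.4886 = 9.467

(Intermediate values are shown rounded; full precision is carried through to the final answer.)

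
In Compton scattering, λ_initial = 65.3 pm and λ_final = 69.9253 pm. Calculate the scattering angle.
155.00°

First find the wavelength shift:
Δλ = λ' - λ = 69.9253 - 65.3 = 4.6253 pm

Using Δλ = λ_C(1 - cos θ), with λ_C = h/(m_e·c) ≈ 2.42631024 pm:
cos θ = 1 - Δλ/λ_C
cos θ = 1 - 4.6253/2.42631024
cos θ = -0.906310

θ = arccos(-0.906310)
θ = 155.00°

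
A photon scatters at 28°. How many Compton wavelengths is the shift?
0.1171 λ_C

The Compton shift formula is:
Δλ = λ_C(1 - cos θ)

Dividing both sides by λ_C:
Δλ/λ_C = 1 - cos θ

For θ = 28°:
Δλ/λ_C = 1 - cos(28°)
Δλ/λ_C = 1 - 0.8829
Δλ/λ_C = 0.1171

This means the shift is 0.1171 × λ_C = 0.2840 pm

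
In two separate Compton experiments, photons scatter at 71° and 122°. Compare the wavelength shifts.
122° produces the larger shift by a factor of 2.268

Calculate both shifts using Δλ = λ_C(1 - cos θ):

For θ₁ = 71°:
Δλ₁ = 2.4263 × (1 - cos(71°))
Δλ₁ = 2.4263 × 0.6744
Δλ₁ = 1.6364 pm

For θ₂ = 122°:
Δλ₂ = 2.4263 × (1 - cos(122°))
Δλ₂ = 2.4263 × 1.5299
Δλ₂ = 3.7121 pm

The 122° angle produces the larger shift.
Ratio: 3.7121/1.6364 = 2.268

(Intermediate values are shown rounded; full precision is carried through to the final answer.)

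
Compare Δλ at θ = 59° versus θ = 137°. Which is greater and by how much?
137° produces the larger shift by a factor of 3.570

Calculate both shifts using Δλ = λ_C(1 - cos θ):

For θ₁ = 59°:
Δλ₁ = 2.4263 × (1 - cos(59°))
Δλ₁ = 2.4263 × 0.4850
Δλ₁ = 1.1767 pm

For θ₂ = 137°:
Δλ₂ = 2.4263 × (1 - cos(137°))
Δλ₂ = 2.4263 × 1.7314
Δλ₂ = 4.2008 pm

The 137° angle produces the larger shift.
Ratio: 4.2008/1.1767 = 3.570

(Intermediate values are shown rounded; full precision is carried through to the final answer.)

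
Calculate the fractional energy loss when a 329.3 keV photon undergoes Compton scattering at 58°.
0.2325 (or 23.25%)

Calculate initial and final photon energies:

Initial: E₀ = 329.3 keV → λ₀ = 3.7651 pm
Compton shift: Δλ = 1.1406 pm
Final wavelength: λ' = 4.9056 pm
Final energy: E' = 252.7378 keV

Fractional energy loss:
(E₀ - E')/E₀ = (329.3000 - 252.7378)/329.3000
= 76.5622/329.3000
= 0.2325
= 23.25%

(Intermediate values are shown rounded; full precision is carried through to the final answer.)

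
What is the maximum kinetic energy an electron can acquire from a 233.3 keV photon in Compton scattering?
111.3522 keV

Maximum energy transfer occurs at θ = 180° (backscattering).

Initial photon: E₀ = 233.3 keV → λ₀ = 5.3144 pm

Maximum Compton shift (at 180°):
Δλ_max = 2λ_C = 2 × 2.4263 = 4.8526 pm

Final wavelength:
λ' = 5.3144 + 4.8526 = 10.1670 pm

Minimum photon energy (maximum energy to electron):
E'_min = hc/λ' = 121.9478 keV

Maximum electron kinetic energy:
K_max = E₀ - E'_min = 233.3000 - 121.9478 = 111.3522 keV

(Intermediate values are shown rounded; full precision is carried through to the final answer.)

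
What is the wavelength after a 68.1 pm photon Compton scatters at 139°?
72.3575 pm

Using the Compton scattering formula:
λ' = λ + Δλ = λ + λ_C(1 - cos θ)

Given:
- Initial wavelength λ = 68.1 pm
- Scattering angle θ = 139°
- Compton wavelength λ_C ≈ 2.4263 pm

Calculate the shift:
Δλ = 2.4263 × (1 - cos(139°))
Δλ = 2.4263 × 1.7547
Δλ = 4.2575 pm

Final wavelength:
λ' = 68.1 + 4.2575 = 72.3575 pm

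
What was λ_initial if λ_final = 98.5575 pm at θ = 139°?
94.3000 pm

From λ' = λ + Δλ, we have λ = λ' - Δλ

First calculate the Compton shift:
Δλ = λ_C(1 - cos θ)
Δλ = 2.4263 × (1 - cos(139°))
Δλ = 2.4263 × 1.7547
Δλ = 4.2575 pm

Initial wavelength:
λ = λ' - Δλ
λ = 98.5575 - 4.2575
λ = 94.3000 pm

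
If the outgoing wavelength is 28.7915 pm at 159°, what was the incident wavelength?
24.1000 pm

From λ' = λ + Δλ, we have λ = λ' - Δλ

First calculate the Compton shift:
Δλ = λ_C(1 - cos θ)
Δλ = 2.4263 × (1 - cos(159°))
Δλ = 2.4263 × 1.9336
Δλ = 4.6915 pm

Initial wavelength:
λ = λ' - Δλ
λ = 28.7915 - 4.6915
λ = 24.1000 pm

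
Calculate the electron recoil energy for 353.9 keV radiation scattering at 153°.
200.6730 keV

By energy conservation: K_e = E_initial - E_final

First find the scattered photon energy:
Initial wavelength: λ = hc/E = 3.5034 pm
Compton shift: Δλ = λ_C(1 - cos(153°)) = 4.5882 pm
Final wavelength: λ' = 3.5034 + 4.5882 = 8.0915 pm
Final photon energy: E' = hc/λ' = 153.2270 keV

Electron kinetic energy:
K_e = E - E' = 353.9000 - 153.2270 = 200.6730 keV

(Intermediate values are shown rounded; full precision is carried through to the final answer.)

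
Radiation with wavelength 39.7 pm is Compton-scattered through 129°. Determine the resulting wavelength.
43.6532 pm

Using the Compton scattering formula:
λ' = λ + Δλ = λ + λ_C(1 - cos θ)

Given:
- Initial wavelength λ = 39.7 pm
- Scattering angle θ = 129°
- Compton wavelength λ_C ≈ 2.4263 pm

Calculate the shift:
Δλ = 2.4263 × (1 - cos(129°))
Δλ = 2.4263 × 1.6293
Δλ = 3.9532 pm

Final wavelength:
λ' = 39.7 + 3.9532 = 43.6532 pm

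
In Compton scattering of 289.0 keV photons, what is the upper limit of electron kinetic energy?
153.3904 keV

Maximum energy transfer occurs at θ = 180° (backscattering).

Initial photon: E₀ = 289.0 keV → λ₀ = 4.2901 pm

Maximum Compton shift (at 180°):
Δλ_max = 2λ_C = 2 × 2.4263 = 4.8526 pm

Final wavelength:
λ' = 4.2901 + 4.8526 = 9.1427 pm

Minimum photon energy (maximum energy to electron):
E'_min = hc/λ' = 135.6096 keV

Maximum electron kinetic energy:
K_max = E₀ - E'_min = 289.0000 - 135.6096 = 153.3904 keV

(Intermediate values are shown rounded; full precision is carried through to the final answer.)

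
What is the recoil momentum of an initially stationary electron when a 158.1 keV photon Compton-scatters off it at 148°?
1.3316e-22 kg·m/s

The electron is initially at rest, so by conservation of momentum:
p⃗_e = p⃗₀ − p⃗'  (incident photon momentum minus scattered photon momentum)

Photon momentum magnitudes (p = h/λ = E/c):
λ₀ = hc/E₀ = 7.8421 pm → p₀ = h/λ₀ = 8.4493e-23 kg·m/s
Δλ = λ_C(1 − cos 148°) = 4.4839 pm
λ' = 12.3261 pm → p' = h/λ' = 5.3757e-23 kg·m/s

The scattered photon makes angle θ = 148° with the incident direction, so by the law of cosines:
|p⃗_e|² = p₀² + p'² − 2p₀p'cos θ
|p⃗_e|² = (8.4493e-23)² + (5.3757e-23)² − 2·8.4493e-23·5.3757e-23·cos(148°)
|p⃗_e| = 1.3316e-22 kg·m/s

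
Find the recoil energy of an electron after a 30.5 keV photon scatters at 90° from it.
1.7179 keV

By energy conservation: K_e = E_initial - E_final

First find the scattered photon energy:
Initial wavelength: λ = hc/E = 40.6506 pm
Compton shift: Δλ = λ_C(1 - cos(90°)) = 2.4263 pm
Final wavelength: λ' = 40.6506 + 2.4263 = 43.0769 pm
Final photon energy: E' = hc/λ' = 28.7821 keV

Electron kinetic energy:
K_e = E - E' = 30.5000 - 28.7821 = 1.7179 keV

(Intermediate values are shown rounded; full precision is carried through to the final answer.)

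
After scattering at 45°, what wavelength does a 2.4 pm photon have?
3.1106 pm

Using the Compton scattering formula:
λ' = λ + Δλ = λ + λ_C(1 - cos θ)

Given:
- Initial wavelength λ = 2.4 pm
- Scattering angle θ = 45°
- Compton wavelength λ_C ≈ 2.4263 pm

Calculate the shift:
Δλ = 2.4263 × (1 - cos(45°))
Δλ = 2.4263 × 0.2929
Δλ = 0.7106 pm

Final wavelength:
λ' = 2.4 + 0.7106 = 3.1106 pm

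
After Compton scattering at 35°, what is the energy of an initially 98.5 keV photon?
95.1819 keV

First convert energy to wavelength:
λ = hc/E, with hc ≈ 1239.842 keV·pm (i.e. 1239.842 eV·nm)

For E = 98.5 keV = 98500 eV:
λ = 1239.842 keV·pm / 98.5 keV
λ = 12.5872 pm

Calculate the Compton shift:
Δλ = λ_C(1 - cos(35°)) = 2.4263 × 0.1808
Δλ = 0.4388 pm

Final wavelength:
λ' = 12.5872 + 0.4388 = 13.0260 pm

Final energy:
E' = hc/λ' = 1239.842 / 13.0260 = 95.1819 keV

(Intermediate values are shown rounded; full precision is carried through to the final answer.)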